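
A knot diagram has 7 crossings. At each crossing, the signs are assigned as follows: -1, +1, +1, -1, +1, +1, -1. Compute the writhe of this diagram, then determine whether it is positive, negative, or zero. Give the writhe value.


Step 1: Count positive crossings (+1).
Positive crossings: 4
Step 2: Count negative crossings (-1).
Negative crossings: 3
Step 3: Writhe = (positive) - (negative)
w = 4 - 3 = 1
Step 4: |w| = 1, and w is positive

1


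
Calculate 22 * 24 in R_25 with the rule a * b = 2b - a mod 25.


22 * 24 = 2*24 - 22 mod 25
= 48 - 22 mod 25
= 26 mod 25 = 1

1


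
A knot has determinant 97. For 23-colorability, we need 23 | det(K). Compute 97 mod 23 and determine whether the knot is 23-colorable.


Step 1: A knot is p-colorable if and only if p divides its determinant.
Step 2: Compute 97 mod 23.
97 = 4 * 23 + 5
Step 3: 97 mod 23 = 5
Step 4: The knot is 23-colorable: no

5


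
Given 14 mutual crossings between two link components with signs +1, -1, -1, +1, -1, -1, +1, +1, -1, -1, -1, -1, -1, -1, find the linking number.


Step 1: Count positive crossings: 4
Step 2: Count negative crossings: 10
Step 3: Sum of signs = 4 - 10 = -6
Step 4: Linking number = sum/2 = -6/2 = -3

-3


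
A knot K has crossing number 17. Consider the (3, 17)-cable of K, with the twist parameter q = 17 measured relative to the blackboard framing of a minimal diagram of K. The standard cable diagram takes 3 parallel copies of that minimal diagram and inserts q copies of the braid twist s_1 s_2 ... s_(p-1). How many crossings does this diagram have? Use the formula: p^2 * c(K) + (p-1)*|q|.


Step 1: Each of the c(K) crossings of the companion diagram becomes p*p = p^2 crossings among the p parallel strands, and each of the |q| twists s_1 s_2 ... s_(p-1) adds (p-1) crossings.
  Crossings = p^2 * c(K) + (p-1)*|q|
Step 2: = 3^2 * 17 + (3-1)*17
Step 3: = 9*17 + 2*17
Step 4: = 153 + 34 = 187

187


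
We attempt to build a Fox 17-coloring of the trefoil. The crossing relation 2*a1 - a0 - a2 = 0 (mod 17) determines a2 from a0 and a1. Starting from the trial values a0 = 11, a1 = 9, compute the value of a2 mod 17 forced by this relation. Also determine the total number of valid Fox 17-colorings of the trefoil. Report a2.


Step 1: Apply the given crossing relation 2*a1 - a0 - a2 = 0 (mod 17).
  a2 = 2*a1 - a0 mod 17
  a2 = 2*9 - 11 mod 17
  a2 = 18 - 11 mod 17
  a2 = 7 mod 17 = 7
Step 2: The trefoil has determinant 3.
  Number of Fox p-colorings (p prime) is p^2 if p = 3, else p.
  Since 17 does not divide 3, only trivial (constant) colorings exist.
  (So the trial a0 = 11, a1 = 9 with a0 != a1 does NOT extend to a valid coloring of the whole trefoil: the other two crossing relations require 3*(a1 - a0) = 0 (mod 17), which fails.)
  Total colorings = 17
Step 3: a2 = 7, total Fox 17-colorings = 17

7


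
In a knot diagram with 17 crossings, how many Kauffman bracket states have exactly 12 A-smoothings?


We choose which 12 of 17 crossings get A-smoothings.
C(17, 12) = 17! / (12! * 5!)
= 6188

6188


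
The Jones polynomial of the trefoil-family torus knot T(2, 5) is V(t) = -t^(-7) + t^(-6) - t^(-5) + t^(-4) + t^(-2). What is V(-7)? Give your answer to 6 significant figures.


Substituting t = -7 into V(t) = -t^(-7) + t^(-6) - t^(-5) + t^(-4) + t^(-2):
  (-)t^(-7) = 1.21427e-06
  (+)t^(-6) = 8.49986e-06
  (-)t^(-5) = 5.9499e-05
  (+)t^(-4) = 0.000416493
  (+)t^(-2) = 0.0204082
Sum = (1.21427e-06) + (8.49986e-06) + (5.9499e-05) + (0.000416493) + (0.0204082)
= 0.02089386954
Rounded to 6 significant figures: 0.0208939

0.0208939


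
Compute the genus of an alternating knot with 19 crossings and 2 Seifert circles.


For alternating knots, g = (c - s + 1)/2.
= (19 - 2 + 1)/2
= 18/2 = 9

9


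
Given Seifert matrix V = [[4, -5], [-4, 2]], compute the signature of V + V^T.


Step 1: V + V^T = [[8, -9], [-9, 4]]
Step 2: trace = 12, det = -49
Step 3: Discriminant = 12^2 - 4*(-49) = 340
Step 4: Eigenvalues: 15.2195, -3.21954
Step 5: Signature = (# positive eigenvalues) - (# negative eigenvalues) = 0

0


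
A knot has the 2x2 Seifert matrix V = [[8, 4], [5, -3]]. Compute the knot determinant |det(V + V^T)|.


Step 1: Form V + V^T where V = [[8, 4], [5, -3]]
  V^T = [[8, 5], [4, -3]]
  V + V^T = [[16, 9], [9, -6]]
Step 2: det(V + V^T) = 16*(-6) - 9*9
  = -96 - 81 = -177
Step 3: Knot determinant = |det(V + V^T)| = |-177| = 177

177


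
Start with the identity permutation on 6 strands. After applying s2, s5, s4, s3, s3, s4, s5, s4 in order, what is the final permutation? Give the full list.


Starting with identity [1, 2, 3, 4, 5, 6].
Apply generators in sequence:
  After s2: [1, 3, 2, 4, 5, 6]
  After s5: [1, 3, 2, 4, 6, 5]
  After s4: [1, 3, 2, 6, 4, 5]
  After s3: [1, 3, 6, 2, 4, 5]
  After s3: [1, 3, 2, 6, 4, 5]
  After s4: [1, 3, 2, 4, 6, 5]
  After s5: [1, 3, 2, 4, 5, 6]
  After s4: [1, 3, 2, 5, 4, 6]
Final permutation: [1, 3, 2, 5, 4, 6]

[1, 3, 2, 5, 4, 6]


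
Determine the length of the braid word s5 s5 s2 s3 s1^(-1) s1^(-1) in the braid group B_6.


The word length counts the number of generators (including inverses).
Listing each generator: s5, s5, s2, s3, s1^(-1), s1^(-1)
There are 6 generators in this braid word.

6


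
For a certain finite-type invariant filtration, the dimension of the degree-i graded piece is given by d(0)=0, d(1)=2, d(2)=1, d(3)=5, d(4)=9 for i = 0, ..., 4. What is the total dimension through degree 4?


Total dimension = d(0) + d(1) + ... + d(4)
= 0 + 2 + 1 + 5 + 9
= 17

17


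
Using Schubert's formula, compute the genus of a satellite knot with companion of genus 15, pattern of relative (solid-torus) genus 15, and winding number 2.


Schubert: g(satellite) = g_rel(pattern) + |winding| * g(companion),
where g_rel(pattern) is the genus of the pattern relative to the solid torus.
= 15 + 2 * 15
= 15 + 30 = 45

45


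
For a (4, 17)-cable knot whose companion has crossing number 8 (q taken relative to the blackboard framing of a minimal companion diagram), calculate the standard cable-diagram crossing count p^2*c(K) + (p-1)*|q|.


Step 1: Each of the c(K) crossings of the companion diagram becomes p*p = p^2 crossings among the p parallel strands, and each of the |q| twists s_1 s_2 ... s_(p-1) adds (p-1) crossings.
  Crossings = p^2 * c(K) + (p-1)*|q|
Step 2: = 4^2 * 8 + (4-1)*17
Step 3: = 16*8 + 3*17
Step 4: = 128 + 51 = 179

179


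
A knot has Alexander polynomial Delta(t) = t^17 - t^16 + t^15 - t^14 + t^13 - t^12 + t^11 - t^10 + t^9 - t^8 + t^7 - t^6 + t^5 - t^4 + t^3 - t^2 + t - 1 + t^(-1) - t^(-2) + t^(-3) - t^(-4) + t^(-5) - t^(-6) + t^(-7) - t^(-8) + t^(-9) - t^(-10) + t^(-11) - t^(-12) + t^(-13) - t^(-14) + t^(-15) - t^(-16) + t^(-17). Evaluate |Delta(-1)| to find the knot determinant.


Step 1: The polynomial has 35 terms with alternating signs, exponents from 17 down to -17.
Step 2: Substitute t = -1. The i-th term has coefficient (-1)^i and exponent (m-i),
  so its value is (-1)^i * (-1)^(m-i) = (-1)^m = -1 for every i.
Step 3: All 35 terms equal -1, so Delta(-1) = 35 * (-1) = -35
Step 4: |Delta(-1)| = 35

35


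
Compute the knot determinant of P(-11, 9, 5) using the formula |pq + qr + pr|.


Step 1: Compute pq + qr + pr.
pq = (-11)*9 = -99
qr = 9*5 = 45
pr = (-11)*5 = -55
pq + qr + pr = -99 + 45 + (-55) = -109
Step 2: Take absolute value.
det(P(-11,9,5)) = |-109| = 109

109


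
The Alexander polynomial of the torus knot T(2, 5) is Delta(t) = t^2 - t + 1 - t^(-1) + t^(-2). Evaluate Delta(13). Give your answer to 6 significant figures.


Substituting t = 13 into Delta(t) = t^2 - t + 1 - t^(-1) + t^(-2):
Term values: (169) + (-13) + (1) + (-0.0769231) + (0.00591716)
Sum = 156.9289941
Rounded to 6 significant figures: 156.929

156.929


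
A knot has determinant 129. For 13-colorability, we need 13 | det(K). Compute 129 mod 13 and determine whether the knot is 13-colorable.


Step 1: A knot is p-colorable if and only if p divides its determinant.
Step 2: Compute 129 mod 13.
129 = 9 * 13 + 12
Step 3: 129 mod 13 = 12
Step 4: The knot is 13-colorable: no

12


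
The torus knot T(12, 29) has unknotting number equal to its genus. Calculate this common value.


For a torus knot T(p,q), both the unknotting number and genus equal (p-1)(q-1)/2.
= (12-1)(29-1)/2
= 11*28/2
= 308/2 = 154

154


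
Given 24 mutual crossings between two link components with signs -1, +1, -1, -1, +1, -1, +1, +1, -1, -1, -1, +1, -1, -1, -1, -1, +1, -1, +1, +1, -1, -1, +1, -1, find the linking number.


Step 1: Count positive crossings: 9
Step 2: Count negative crossings: 15
Step 3: Sum of signs = 9 - 15 = -6
Step 4: Linking number = sum/2 = -6/2 = -3

-3


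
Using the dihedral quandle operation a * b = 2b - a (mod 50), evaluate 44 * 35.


44 * 35 = 2*35 - 44 mod 50
= 70 - 44 mod 50
= 26 mod 50 = 26

26


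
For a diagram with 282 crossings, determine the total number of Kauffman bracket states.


Each crossing contributes 2 choices (A-smoothing or B-smoothing).
Total states = 2^282 = 7770675568902916283677847627294075626569627356208558085007249638955617140820833992704

7770675568902916283677847627294075626569627356208558085007249638955617140820833992704


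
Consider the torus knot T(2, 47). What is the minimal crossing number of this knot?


For a torus knot T(p, q) with gcd(p,q)=1,
the crossing number is min(p*(q-1), q*(p-1)).
p*(q-1) = 2*46 = 92
q*(p-1) = 47*1 = 47
min(92, 47) = 47

47


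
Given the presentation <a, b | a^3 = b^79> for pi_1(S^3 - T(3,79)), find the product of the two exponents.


The relation is a^3 = b^79.
Product of exponents = 3 * 79
= 237

237


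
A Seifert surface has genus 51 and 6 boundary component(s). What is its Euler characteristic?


chi = 2 - 2g - b
= 2 - 2*51 - 6
= 2 - 102 - 6 = -106

-106


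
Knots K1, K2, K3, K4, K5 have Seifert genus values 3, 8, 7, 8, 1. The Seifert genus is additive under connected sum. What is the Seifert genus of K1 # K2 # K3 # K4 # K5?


The Seifert genus is additive under connected sum.
Seifert genus(K1 # K2 # K3 # K4 # K5) = (3) + (8) + (7) + (8) + (1)
= 27

27


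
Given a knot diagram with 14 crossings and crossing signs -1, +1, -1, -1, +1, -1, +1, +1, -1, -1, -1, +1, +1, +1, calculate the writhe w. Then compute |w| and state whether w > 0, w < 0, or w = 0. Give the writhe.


Step 1: Count positive crossings (+1).
Positive crossings: 7
Step 2: Count negative crossings (-1).
Negative crossings: 7
Step 3: Writhe = (positive) - (negative)
w = 7 - 7 = 0
Step 4: |w| = 0, and w is zero

0


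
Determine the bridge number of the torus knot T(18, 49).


The bridge number of T(p,q) is min(p,q).
min(18, 49) = 18

18


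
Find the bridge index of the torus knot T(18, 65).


The bridge number of T(p,q) is min(p,q).
min(18, 65) = 18

18


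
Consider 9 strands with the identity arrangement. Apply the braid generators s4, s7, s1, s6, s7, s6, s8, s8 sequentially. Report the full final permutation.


Starting with identity [1, 2, 3, 4, 5, 6, 7, 8, 9].
Apply generators in sequence:
  After s4: [1, 2, 3, 5, 4, 6, 7, 8, 9]
  After s7: [1, 2, 3, 5, 4, 6, 8, 7, 9]
  After s1: [2, 1, 3, 5, 4, 6, 8, 7, 9]
  After s6: [2, 1, 3, 5, 4, 8, 6, 7, 9]
  After s7: [2, 1, 3, 5, 4, 8, 7, 6, 9]
  After s6: [2, 1, 3, 5, 4, 7, 8, 6, 9]
  After s8: [2, 1, 3, 5, 4, 7, 8, 9, 6]
  After s8: [2, 1, 3, 5, 4, 7, 8, 6, 9]
Final permutation: [2, 1, 3, 5, 4, 7, 8, 6, 9]

[2, 1, 3, 5, 4, 7, 8, 6, 9]


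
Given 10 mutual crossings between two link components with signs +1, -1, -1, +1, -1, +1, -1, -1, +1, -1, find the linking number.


Step 1: Count positive crossings: 4
Step 2: Count negative crossings: 6
Step 3: Sum of signs = 4 - 6 = -2
Step 4: Linking number = sum/2 = -2/2 = -1

-1


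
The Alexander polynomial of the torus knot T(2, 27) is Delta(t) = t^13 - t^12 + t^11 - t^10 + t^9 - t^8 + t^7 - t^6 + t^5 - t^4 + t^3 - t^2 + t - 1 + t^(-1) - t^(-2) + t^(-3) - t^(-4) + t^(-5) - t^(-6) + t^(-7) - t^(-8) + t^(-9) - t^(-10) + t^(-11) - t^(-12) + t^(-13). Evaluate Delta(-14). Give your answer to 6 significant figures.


Substituting t = -14 into Delta(t) = t^13 - t^12 + t^11 - t^10 + t^9 - t^8 + t^7 - t^6 + t^5 - t^4 + t^3 - t^2 + t - 1 + t^(-1) - t^(-2) + t^(-3) - t^(-4) + t^(-5) - t^(-6) + t^(-7) - t^(-8) + t^(-9) - t^(-10) + t^(-11) - t^(-12) + t^(-13):
Term values: (-793714773254144) + (-56693912375296) + (-4049565169664) + (-289254654976) + (-20661046784) + (-1475789056) + (-105413504) + (-7529536) + (-537824) + (-38416) + (-2744) + (-196) + (-14) + (-1) + (-0.0714286) + (-0.00510204) + (-0.000364431) + (-2.60308e-05) + (-1.85934e-06) + (-1.3281e-07) + (-9.48645e-09) + (-6.77604e-10) + (-4.84003e-11) + (-3.45716e-12) + (-2.4694e-13) + (-1.76386e-14) + (-1.2599e-15)
Sum = -8.547697558e+14
Rounded to 6 significant figures: -8.5477e+14

-8.5477e+14


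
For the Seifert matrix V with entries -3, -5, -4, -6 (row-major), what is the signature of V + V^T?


Step 1: V + V^T = [[-6, -9], [-9, -12]]
Step 2: trace = -18, det = -9
Step 3: Discriminant = (-18)^2 - 4*(-9) = 360
Step 4: Eigenvalues: 0.486833, -18.4868
Step 5: Signature = (# positive eigenvalues) - (# negative eigenvalues) = 0

0


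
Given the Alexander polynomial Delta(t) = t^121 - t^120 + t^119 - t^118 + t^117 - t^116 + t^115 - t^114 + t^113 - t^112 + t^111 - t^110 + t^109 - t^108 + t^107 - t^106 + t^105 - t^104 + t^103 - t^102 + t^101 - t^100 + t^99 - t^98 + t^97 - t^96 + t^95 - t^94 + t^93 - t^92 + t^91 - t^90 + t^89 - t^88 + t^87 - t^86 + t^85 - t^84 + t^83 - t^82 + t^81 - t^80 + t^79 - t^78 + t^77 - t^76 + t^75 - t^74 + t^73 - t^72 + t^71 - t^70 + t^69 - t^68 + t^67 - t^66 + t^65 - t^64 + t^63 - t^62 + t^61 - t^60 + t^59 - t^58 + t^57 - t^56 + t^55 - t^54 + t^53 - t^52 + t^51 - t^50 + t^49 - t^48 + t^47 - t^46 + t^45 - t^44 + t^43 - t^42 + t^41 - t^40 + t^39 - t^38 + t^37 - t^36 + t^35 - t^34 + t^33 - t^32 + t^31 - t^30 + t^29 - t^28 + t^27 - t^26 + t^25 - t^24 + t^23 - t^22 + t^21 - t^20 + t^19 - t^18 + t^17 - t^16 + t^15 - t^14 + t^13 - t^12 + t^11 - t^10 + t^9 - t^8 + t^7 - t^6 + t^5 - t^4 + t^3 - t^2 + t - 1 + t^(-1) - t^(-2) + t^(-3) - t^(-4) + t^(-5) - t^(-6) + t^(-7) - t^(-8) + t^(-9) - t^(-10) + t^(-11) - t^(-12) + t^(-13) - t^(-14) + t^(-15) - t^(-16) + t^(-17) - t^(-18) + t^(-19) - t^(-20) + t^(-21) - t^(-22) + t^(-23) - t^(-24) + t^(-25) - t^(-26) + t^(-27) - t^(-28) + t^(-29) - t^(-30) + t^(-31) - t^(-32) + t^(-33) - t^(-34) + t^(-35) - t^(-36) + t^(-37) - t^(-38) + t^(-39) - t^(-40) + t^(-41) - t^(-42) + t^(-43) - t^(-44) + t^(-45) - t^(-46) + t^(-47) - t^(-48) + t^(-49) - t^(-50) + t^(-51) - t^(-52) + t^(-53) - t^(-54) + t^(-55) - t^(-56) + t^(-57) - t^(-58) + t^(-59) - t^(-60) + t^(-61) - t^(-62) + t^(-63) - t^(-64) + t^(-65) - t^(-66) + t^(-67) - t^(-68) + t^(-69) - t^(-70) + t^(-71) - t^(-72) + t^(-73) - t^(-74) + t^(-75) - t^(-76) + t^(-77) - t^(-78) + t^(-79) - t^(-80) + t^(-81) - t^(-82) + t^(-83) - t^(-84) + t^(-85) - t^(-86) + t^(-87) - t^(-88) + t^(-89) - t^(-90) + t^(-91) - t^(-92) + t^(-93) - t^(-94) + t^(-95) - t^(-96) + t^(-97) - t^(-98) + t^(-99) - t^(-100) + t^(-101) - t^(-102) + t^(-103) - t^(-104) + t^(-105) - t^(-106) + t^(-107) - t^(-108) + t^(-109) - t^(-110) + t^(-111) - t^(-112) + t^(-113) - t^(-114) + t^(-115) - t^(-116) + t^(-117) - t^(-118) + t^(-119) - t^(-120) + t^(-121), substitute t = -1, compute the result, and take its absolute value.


Step 1: The polynomial has 243 terms with alternating signs, exponents from 121 down to -121.
Step 2: Substitute t = -1. The i-th term has coefficient (-1)^i and exponent (m-i),
  so its value is (-1)^i * (-1)^(m-i) = (-1)^m = -1 for every i.
Step 3: All 243 terms equal -1, so Delta(-1) = 243 * (-1) = -243
Step 4: |Delta(-1)| = 243

243


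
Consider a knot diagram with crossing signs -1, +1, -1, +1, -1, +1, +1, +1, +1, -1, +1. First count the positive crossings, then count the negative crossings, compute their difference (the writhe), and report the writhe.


Step 1: Count positive crossings (+1).
Positive crossings: 7
Step 2: Count negative crossings (-1).
Negative crossings: 4
Step 3: Writhe = (positive) - (negative)
w = 7 - 4 = 3
Step 4: |w| = 3, and w is positive

3


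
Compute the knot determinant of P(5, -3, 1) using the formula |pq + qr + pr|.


Step 1: Compute pq + qr + pr.
pq = 5*(-3) = -15
qr = (-3)*1 = -3
pr = 5*1 = 5
pq + qr + pr = -15 + (-3) + 5 = -13
Step 2: Take absolute value.
det(P(5,-3,1)) = |-13| = 13

13


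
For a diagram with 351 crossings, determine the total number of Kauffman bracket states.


Each crossing contributes 2 choices (A-smoothing or B-smoothing).
Total states = 2^351 = 4586997231980143023221641790604173881593129978336562247475177678773845752176969616140037106220251373109248

4586997231980143023221641790604173881593129978336562247475177678773845752176969616140037106220251373109248


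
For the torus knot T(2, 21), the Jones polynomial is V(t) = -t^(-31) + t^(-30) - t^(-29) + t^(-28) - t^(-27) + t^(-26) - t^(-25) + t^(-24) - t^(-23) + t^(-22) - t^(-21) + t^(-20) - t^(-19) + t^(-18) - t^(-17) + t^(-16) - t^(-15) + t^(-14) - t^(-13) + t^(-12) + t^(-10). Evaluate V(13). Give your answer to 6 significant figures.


Substituting t = 13 into V(t) = -t^(-31) + t^(-30) - t^(-29) + t^(-28) - t^(-27) + t^(-26) - t^(-25) + t^(-24) - t^(-23) + t^(-22) - t^(-21) + t^(-20) - t^(-19) + t^(-18) - t^(-17) + t^(-16) - t^(-15) + t^(-14) - t^(-13) + t^(-12) + t^(-10):
  (-)t^(-31) = -2.936e-35
  (+)t^(-30) = 3.8168e-34
  (-)t^(-29) = -4.96184e-33
  (+)t^(-28) = 6.45039e-32
  (-)t^(-27) = -8.38551e-31
  (+)t^(-26) = 1.09012e-29
  (-)t^(-25) = -1.41715e-28
  (+)t^(-24) = 1.8423e-27
  (-)t^(-23) = -2.39499e-26
  (+)t^(-22) = 3.11348e-25
  (-)t^(-21) = -4.04753e-24
  (+)t^(-20) = 5.26178e-23
  (-)t^(-19) = -6.84032e-22
  (+)t^(-18) = 8.89241e-21
  (-)t^(-17) = -1.15601e-19
  (+)t^(-16) = 1.50282e-18
  (-)t^(-15) = -1.95366e-17
  (+)t^(-14) = 2.53976e-16
  (-)t^(-13) = -3.30169e-15
  (+)t^(-12) = 4.2922e-14
  (+)t^(-10) = 7.25382e-12
Sum = (-2.936e-35) + (3.8168e-34) + (-4.96184e-33) + (6.45039e-32) + (-8.38551e-31) + (1.09012e-29) + (-1.41715e-28) + (1.8423e-27) + (-2.39499e-26) + (3.11348e-25) + (-4.04753e-24) + (5.26178e-23) + (-6.84032e-22) + (8.89241e-21) + (-1.15601e-19) + (1.50282e-18) + (-1.95366e-17) + (2.53976e-16) + (-3.30169e-15) + (4.2922e-14) + (7.25382e-12)
= 7.293671155e-12
Rounded to 6 significant figures: 7.29367e-12

7.29367e-12


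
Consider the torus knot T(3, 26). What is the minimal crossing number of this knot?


For a torus knot T(p, q) with gcd(p,q)=1,
the crossing number is min(p*(q-1), q*(p-1)).
p*(q-1) = 3*25 = 75
q*(p-1) = 26*2 = 52
min(75, 52) = 52

52


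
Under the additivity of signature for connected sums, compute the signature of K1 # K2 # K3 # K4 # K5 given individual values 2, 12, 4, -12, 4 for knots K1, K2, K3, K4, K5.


The signature is additive under connected sum.
signature(K1 # K2 # K3 # K4 # K5) = (2) + (12) + (4) + (-12) + (4)
= 10

10


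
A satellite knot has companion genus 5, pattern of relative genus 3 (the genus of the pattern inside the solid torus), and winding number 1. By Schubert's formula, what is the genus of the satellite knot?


Schubert: g(satellite) = g_rel(pattern) + |winding| * g(companion),
where g_rel(pattern) is the genus of the pattern relative to the solid torus.
= 3 + 1 * 5
= 3 + 5 = 8

8


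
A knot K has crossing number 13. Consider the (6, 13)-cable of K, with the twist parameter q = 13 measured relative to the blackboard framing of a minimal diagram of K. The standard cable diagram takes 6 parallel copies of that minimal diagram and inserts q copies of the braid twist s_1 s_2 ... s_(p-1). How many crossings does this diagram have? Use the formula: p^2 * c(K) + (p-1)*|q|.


Step 1: Each of the c(K) crossings of the companion diagram becomes p*p = p^2 crossings among the p parallel strands, and each of the |q| twists s_1 s_2 ... s_(p-1) adds (p-1) crossings.
  Crossings = p^2 * c(K) + (p-1)*|q|
Step 2: = 6^2 * 13 + (6-1)*13
Step 3: = 36*13 + 5*13
Step 4: = 468 + 65 = 533

533


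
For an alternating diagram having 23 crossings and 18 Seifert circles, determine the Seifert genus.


For alternating knots, g = (c - s + 1)/2.
= (23 - 18 + 1)/2
= 6/2 = 3

3


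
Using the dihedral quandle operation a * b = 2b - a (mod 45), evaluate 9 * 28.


9 * 28 = 2*28 - 9 mod 45
= 56 - 9 mod 45
= 47 mod 45 = 2

2


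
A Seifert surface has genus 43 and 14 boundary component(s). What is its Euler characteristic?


chi = 2 - 2g - b
= 2 - 2*43 - 14
= 2 - 86 - 14 = -98

-98


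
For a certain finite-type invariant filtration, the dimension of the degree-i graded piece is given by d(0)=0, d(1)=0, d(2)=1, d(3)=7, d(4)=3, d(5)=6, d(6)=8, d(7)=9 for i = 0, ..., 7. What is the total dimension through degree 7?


Total dimension = d(0) + d(1) + ... + d(7)
= 0 + 0 + 1 + 7 + 3 + 6 + 8 + 9
= 34

34


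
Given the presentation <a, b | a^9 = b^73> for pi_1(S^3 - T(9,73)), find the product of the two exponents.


The relation is a^9 = b^73.
Product of exponents = 9 * 73
= 657

657


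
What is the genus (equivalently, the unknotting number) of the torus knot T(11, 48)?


For a torus knot T(p,q), both the unknotting number and genus equal (p-1)(q-1)/2.
= (11-1)(48-1)/2
= 10*47/2
= 470/2 = 235

235


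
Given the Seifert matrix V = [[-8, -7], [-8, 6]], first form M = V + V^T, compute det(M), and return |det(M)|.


Step 1: Form V + V^T where V = [[-8, -7], [-8, 6]]
  V^T = [[-8, -8], [-7, 6]]
  V + V^T = [[-16, -15], [-15, 12]]
Step 2: det(V + V^T) = (-16)*12 - (-15)*(-15)
  = -192 - 225 = -417
Step 3: Knot determinant = |det(V + V^T)| = |-417| = 417

417


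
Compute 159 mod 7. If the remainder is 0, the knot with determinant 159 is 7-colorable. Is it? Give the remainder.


Step 1: A knot is p-colorable if and only if p divides its determinant.
Step 2: Compute 159 mod 7.
159 = 22 * 7 + 5
Step 3: 159 mod 7 = 5
Step 4: The knot is 7-colorable: no

5


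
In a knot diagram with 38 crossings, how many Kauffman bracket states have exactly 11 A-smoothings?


We choose which 11 of 38 crossings get A-smoothings.
C(38, 11) = 38! / (11! * 27!)
= 1203322288

1203322288


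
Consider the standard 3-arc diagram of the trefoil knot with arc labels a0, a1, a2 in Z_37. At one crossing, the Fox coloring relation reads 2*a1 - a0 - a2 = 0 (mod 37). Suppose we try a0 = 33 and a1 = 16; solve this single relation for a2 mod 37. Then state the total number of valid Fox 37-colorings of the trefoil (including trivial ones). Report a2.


Step 1: Apply the given crossing relation 2*a1 - a0 - a2 = 0 (mod 37).
  a2 = 2*a1 - a0 mod 37
  a2 = 2*16 - 33 mod 37
  a2 = 32 - 33 mod 37
  a2 = -1 mod 37 = 36
Step 2: The trefoil has determinant 3.
  Number of Fox p-colorings (p prime) is p^2 if p = 3, else p.
  Since 37 does not divide 3, only trivial (constant) colorings exist.
  (So the trial a0 = 33, a1 = 16 with a0 != a1 does NOT extend to a valid coloring of the whole trefoil: the other two crossing relations require 3*(a1 - a0) = 0 (mod 37), which fails.)
  Total colorings = 37
Step 3: a2 = 36, total Fox 37-colorings = 37

36


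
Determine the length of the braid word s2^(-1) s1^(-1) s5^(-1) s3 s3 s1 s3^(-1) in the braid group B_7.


The word length counts the number of generators (including inverses).
Listing each generator: s2^(-1), s1^(-1), s5^(-1), s3, s3, s1, s3^(-1)
There are 7 generators in this braid word.

7


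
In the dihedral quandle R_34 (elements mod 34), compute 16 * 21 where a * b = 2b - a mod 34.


16 * 21 = 2*21 - 16 mod 34
= 42 - 16 mod 34
= 26 mod 34 = 26

26


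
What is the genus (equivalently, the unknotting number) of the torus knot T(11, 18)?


For a torus knot T(p,q), both the unknotting number and genus equal (p-1)(q-1)/2.
= (11-1)(18-1)/2
= 10*17/2
= 170/2 = 85

85


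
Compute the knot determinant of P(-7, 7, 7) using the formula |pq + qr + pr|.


Step 1: Compute pq + qr + pr.
pq = (-7)*7 = -49
qr = 7*7 = 49
pr = (-7)*7 = -49
pq + qr + pr = -49 + 49 + (-49) = -49
Step 2: Take absolute value.
det(P(-7,7,7)) = |-49| = 49

49


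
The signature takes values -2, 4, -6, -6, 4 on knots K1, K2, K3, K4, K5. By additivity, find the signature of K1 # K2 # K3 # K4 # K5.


The signature is additive under connected sum.
signature(K1 # K2 # K3 # K4 # K5) = (-2) + (4) + (-6) + (-6) + (4)
= -6

-6


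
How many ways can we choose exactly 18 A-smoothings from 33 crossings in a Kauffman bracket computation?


We choose which 18 of 33 crossings get A-smoothings.
C(33, 18) = 33! / (18! * 15!)
= 1037158320

1037158320


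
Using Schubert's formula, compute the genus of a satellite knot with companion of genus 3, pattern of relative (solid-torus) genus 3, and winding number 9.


Schubert: g(satellite) = g_rel(pattern) + |winding| * g(companion),
where g_rel(pattern) is the genus of the pattern relative to the solid torus.
= 3 + 9 * 3
= 3 + 27 = 30

30


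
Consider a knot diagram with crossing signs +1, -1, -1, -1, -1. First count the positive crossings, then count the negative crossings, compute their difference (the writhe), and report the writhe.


Step 1: Count positive crossings (+1).
Positive crossings: 1
Step 2: Count negative crossings (-1).
Negative crossings: 4
Step 3: Writhe = (positive) - (negative)
w = 1 - 4 = -3
Step 4: |w| = 3, and w is negative

-3


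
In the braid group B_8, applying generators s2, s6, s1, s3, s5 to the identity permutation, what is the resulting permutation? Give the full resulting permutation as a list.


Starting with identity [1, 2, 3, 4, 5, 6, 7, 8].
Apply generators in sequence:
  After s2: [1, 3, 2, 4, 5, 6, 7, 8]
  After s6: [1, 3, 2, 4, 5, 7, 6, 8]
  After s1: [3, 1, 2, 4, 5, 7, 6, 8]
  After s3: [3, 1, 4, 2, 5, 7, 6, 8]
  After s5: [3, 1, 4, 2, 7, 5, 6, 8]
Final permutation: [3, 1, 4, 2, 7, 5, 6, 8]

[3, 1, 4, 2, 7, 5, 6, 8]


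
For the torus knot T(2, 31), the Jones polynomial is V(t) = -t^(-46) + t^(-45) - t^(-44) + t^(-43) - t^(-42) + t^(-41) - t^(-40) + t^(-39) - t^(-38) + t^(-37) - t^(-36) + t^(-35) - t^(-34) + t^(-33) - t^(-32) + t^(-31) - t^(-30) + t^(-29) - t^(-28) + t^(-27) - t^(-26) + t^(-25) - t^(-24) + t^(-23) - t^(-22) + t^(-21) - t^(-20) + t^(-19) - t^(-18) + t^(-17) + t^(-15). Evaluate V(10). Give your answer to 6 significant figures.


Substituting t = 10 into V(t) = -t^(-46) + t^(-45) - t^(-44) + t^(-43) - t^(-42) + t^(-41) - t^(-40) + t^(-39) - t^(-38) + t^(-37) - t^(-36) + t^(-35) - t^(-34) + t^(-33) - t^(-32) + t^(-31) - t^(-30) + t^(-29) - t^(-28) + t^(-27) - t^(-26) + t^(-25) - t^(-24) + t^(-23) - t^(-22) + t^(-21) - t^(-20) + t^(-19) - t^(-18) + t^(-17) + t^(-15):
  (-)t^(-46) = -1e-46
  (+)t^(-45) = 1e-45
  (-)t^(-44) = -1e-44
  (+)t^(-43) = 1e-43
  (-)t^(-42) = -1e-42
  (+)t^(-41) = 1e-41
  (-)t^(-40) = -1e-40
  (+)t^(-39) = 1e-39
  (-)t^(-38) = -1e-38
  (+)t^(-37) = 1e-37
  (-)t^(-36) = -1e-36
  (+)t^(-35) = 1e-35
  (-)t^(-34) = -1e-34
  (+)t^(-33) = 1e-33
  (-)t^(-32) = -1e-32
  (+)t^(-31) = 1e-31
  (-)t^(-30) = -1e-30
  (+)t^(-29) = 1e-29
  (-)t^(-28) = -1e-28
  (+)t^(-27) = 1e-27
  (-)t^(-26) = -1e-26
  (+)t^(-25) = 1e-25
  (-)t^(-24) = -1e-24
  (+)t^(-23) = 1e-23
  (-)t^(-22) = -1e-22
  (+)t^(-21) = 1e-21
  (-)t^(-20) = -1e-20
  (+)t^(-19) = 1e-19
  (-)t^(-18) = -1e-18
  (+)t^(-17) = 1e-17
  (+)t^(-15) = 1e-15
Sum = (-1e-46) + (1e-45) + (-1e-44) + (1e-43) + (-1e-42) + (1e-41) + (-1e-40) + (1e-39) + (-1e-38) + (1e-37) + (-1e-36) + (1e-35) + (-1e-34) + (1e-33) + (-1e-32) + (1e-31) + (-1e-30) + (1e-29) + (-1e-28) + (1e-27) + (-1e-26) + (1e-25) + (-1e-24) + (1e-23) + (-1e-22) + (1e-21) + (-1e-20) + (1e-19) + (-1e-18) + (1e-17) + (1e-15)
= 1.009090909e-15
Rounded to 6 significant figures: 1.00909e-15

1.00909e-15


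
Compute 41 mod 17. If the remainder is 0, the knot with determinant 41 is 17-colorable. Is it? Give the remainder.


Step 1: A knot is p-colorable if and only if p divides its determinant.
Step 2: Compute 41 mod 17.
41 = 2 * 17 + 7
Step 3: 41 mod 17 = 7
Step 4: The knot is 17-colorable: no

7


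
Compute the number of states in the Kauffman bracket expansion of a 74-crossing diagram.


Each crossing contributes 2 choices (A-smoothing or B-smoothing).
Total states = 2^74 = 18889465931478580854784

18889465931478580854784


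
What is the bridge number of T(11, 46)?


The bridge number of T(p,q) is min(p,q).
min(11, 46) = 11

11


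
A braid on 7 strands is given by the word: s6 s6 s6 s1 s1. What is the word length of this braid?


The word length counts the number of generators (including inverses).
Listing each generator: s6, s6, s6, s1, s1
There are 5 generators in this braid word.

5


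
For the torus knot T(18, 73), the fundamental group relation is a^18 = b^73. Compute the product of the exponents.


The relation is a^18 = b^73.
Product of exponents = 18 * 73
= 1314

1314


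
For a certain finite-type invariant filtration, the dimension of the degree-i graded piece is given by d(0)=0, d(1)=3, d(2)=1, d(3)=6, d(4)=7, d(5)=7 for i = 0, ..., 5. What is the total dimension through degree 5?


Total dimension = d(0) + d(1) + ... + d(5)
= 0 + 3 + 1 + 6 + 7 + 7
= 24

24


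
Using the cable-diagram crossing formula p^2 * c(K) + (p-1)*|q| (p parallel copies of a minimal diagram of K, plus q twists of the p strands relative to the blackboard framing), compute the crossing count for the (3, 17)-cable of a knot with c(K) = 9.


Step 1: Each of the c(K) crossings of the companion diagram becomes p*p = p^2 crossings among the p parallel strands, and each of the |q| twists s_1 s_2 ... s_(p-1) adds (p-1) crossings.
  Crossings = p^2 * c(K) + (p-1)*|q|
Step 2: = 3^2 * 9 + (3-1)*17
Step 3: = 9*9 + 2*17
Step 4: = 81 + 34 = 115

115


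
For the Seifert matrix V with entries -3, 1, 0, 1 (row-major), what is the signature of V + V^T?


Step 1: V + V^T = [[-6, 1], [1, 2]]
Step 2: trace = -4, det = -13
Step 3: Discriminant = (-4)^2 - 4*(-13) = 68
Step 4: Eigenvalues: 2.12311, -6.12311
Step 5: Signature = (# positive eigenvalues) - (# negative eigenvalues) = 0

0


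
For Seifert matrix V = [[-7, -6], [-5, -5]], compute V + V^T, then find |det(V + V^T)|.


Step 1: Form V + V^T where V = [[-7, -6], [-5, -5]]
  V^T = [[-7, -5], [-6, -5]]
  V + V^T = [[-14, -11], [-11, -10]]
Step 2: det(V + V^T) = (-14)*(-10) - (-11)*(-11)
  = 140 - 121 = 19
Step 3: Knot determinant = |det(V + V^T)| = |19| = 19

19


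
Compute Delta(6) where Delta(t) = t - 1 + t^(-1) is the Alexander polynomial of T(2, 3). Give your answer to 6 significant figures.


Substituting t = 6 into Delta(t) = t - 1 + t^(-1):
Term values: (6) + (-1) + (0.166667)
Sum = 5.166666667
Rounded to 6 significant figures: 5.16667

5.16667


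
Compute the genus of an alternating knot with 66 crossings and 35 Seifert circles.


For alternating knots, g = (c - s + 1)/2.
= (66 - 35 + 1)/2
= 32/2 = 16

16


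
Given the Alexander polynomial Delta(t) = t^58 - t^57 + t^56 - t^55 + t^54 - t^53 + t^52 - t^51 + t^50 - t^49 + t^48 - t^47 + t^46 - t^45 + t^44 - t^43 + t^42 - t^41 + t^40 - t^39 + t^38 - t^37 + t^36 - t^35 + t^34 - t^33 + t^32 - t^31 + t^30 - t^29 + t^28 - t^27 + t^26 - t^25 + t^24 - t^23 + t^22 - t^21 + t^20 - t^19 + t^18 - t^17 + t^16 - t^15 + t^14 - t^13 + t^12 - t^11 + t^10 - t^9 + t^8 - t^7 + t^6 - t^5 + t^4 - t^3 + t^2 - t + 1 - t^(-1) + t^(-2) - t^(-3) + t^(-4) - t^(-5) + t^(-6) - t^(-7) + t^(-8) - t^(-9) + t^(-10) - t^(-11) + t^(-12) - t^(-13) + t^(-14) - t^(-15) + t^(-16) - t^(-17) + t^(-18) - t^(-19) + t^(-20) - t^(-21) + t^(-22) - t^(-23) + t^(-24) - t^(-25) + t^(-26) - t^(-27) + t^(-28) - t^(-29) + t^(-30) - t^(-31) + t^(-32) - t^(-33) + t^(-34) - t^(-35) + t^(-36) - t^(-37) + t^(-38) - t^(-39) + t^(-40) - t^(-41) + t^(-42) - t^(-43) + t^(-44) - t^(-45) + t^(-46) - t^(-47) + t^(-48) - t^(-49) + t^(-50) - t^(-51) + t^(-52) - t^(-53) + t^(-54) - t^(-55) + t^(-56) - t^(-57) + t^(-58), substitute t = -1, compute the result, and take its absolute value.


Step 1: The polynomial has 117 terms with alternating signs, exponents from 58 down to -58.
Step 2: Substitute t = -1. The i-th term has coefficient (-1)^i and exponent (m-i),
  so its value is (-1)^i * (-1)^(m-i) = (-1)^m = 1 for every i.
Step 3: All 117 terms equal 1, so Delta(-1) = 117 * (1) = 117
Step 4: |Delta(-1)| = 117

117


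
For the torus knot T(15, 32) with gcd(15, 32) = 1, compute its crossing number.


For a torus knot T(p, q) with gcd(p,q)=1,
the crossing number is min(p*(q-1), q*(p-1)).
p*(q-1) = 15*31 = 465
q*(p-1) = 32*14 = 448
min(465, 448) = 448

448


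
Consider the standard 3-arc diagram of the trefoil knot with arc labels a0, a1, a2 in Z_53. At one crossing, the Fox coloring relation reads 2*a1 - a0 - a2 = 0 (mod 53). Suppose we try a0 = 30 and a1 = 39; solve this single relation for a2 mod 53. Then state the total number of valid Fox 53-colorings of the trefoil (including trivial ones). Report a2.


Step 1: Apply the given crossing relation 2*a1 - a0 - a2 = 0 (mod 53).
  a2 = 2*a1 - a0 mod 53
  a2 = 2*39 - 30 mod 53
  a2 = 78 - 30 mod 53
  a2 = 48 mod 53 = 48
Step 2: The trefoil has determinant 3.
  Number of Fox p-colorings (p prime) is p^2 if p = 3, else p.
  Since 53 does not divide 3, only trivial (constant) colorings exist.
  (So the trial a0 = 30, a1 = 39 with a0 != a1 does NOT extend to a valid coloring of the whole trefoil: the other two crossing relations require 3*(a1 - a0) = 0 (mod 53), which fails.)
  Total colorings = 53
Step 3: a2 = 48, total Fox 53-colorings = 53

48


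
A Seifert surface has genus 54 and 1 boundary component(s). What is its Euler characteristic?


chi = 2 - 2g - b
= 2 - 2*54 - 1
= 2 - 108 - 1 = -107

-107


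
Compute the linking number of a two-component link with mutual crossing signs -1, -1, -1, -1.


Step 1: Count positive crossings: 0
Step 2: Count negative crossings: 4
Step 3: Sum of signs = 0 - 4 = -4
Step 4: Linking number = sum/2 = -4/2 = -2

-2


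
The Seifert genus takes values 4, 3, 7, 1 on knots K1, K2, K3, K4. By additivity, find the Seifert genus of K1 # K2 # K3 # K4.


The Seifert genus is additive under connected sum.
Seifert genus(K1 # K2 # K3 # K4) = (4) + (3) + (7) + (1)
= 15

15


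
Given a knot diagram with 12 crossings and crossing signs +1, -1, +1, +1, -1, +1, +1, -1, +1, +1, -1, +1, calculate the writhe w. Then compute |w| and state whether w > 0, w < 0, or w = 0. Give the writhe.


Step 1: Count positive crossings (+1).
Positive crossings: 8
Step 2: Count negative crossings (-1).
Negative crossings: 4
Step 3: Writhe = (positive) - (negative)
w = 8 - 4 = 4
Step 4: |w| = 4, and w is positive

4


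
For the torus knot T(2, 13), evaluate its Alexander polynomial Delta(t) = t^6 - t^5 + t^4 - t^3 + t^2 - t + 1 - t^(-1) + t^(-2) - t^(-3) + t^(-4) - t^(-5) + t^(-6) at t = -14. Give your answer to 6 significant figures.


Substituting t = -14 into Delta(t) = t^6 - t^5 + t^4 - t^3 + t^2 - t + 1 - t^(-1) + t^(-2) - t^(-3) + t^(-4) - t^(-5) + t^(-6):
Term values: (7529536) + (537824) + (38416) + (2744) + (196) + (14) + (1) + (0.0714286) + (0.00510204) + (0.000364431) + (2.60308e-05) + (1.85934e-06) + (1.3281e-07)
Sum = 8108731.077
Rounded to 6 significant figures: 8.10873e+06

8.10873e+06


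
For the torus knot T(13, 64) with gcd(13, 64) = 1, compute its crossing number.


For a torus knot T(p, q) with gcd(p,q)=1,
the crossing number is min(p*(q-1), q*(p-1)).
p*(q-1) = 13*63 = 819
q*(p-1) = 64*12 = 768
min(819, 768) = 768

768


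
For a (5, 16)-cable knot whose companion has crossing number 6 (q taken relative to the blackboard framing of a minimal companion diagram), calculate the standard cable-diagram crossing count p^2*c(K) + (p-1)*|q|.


Step 1: Each of the c(K) crossings of the companion diagram becomes p*p = p^2 crossings among the p parallel strands, and each of the |q| twists s_1 s_2 ... s_(p-1) adds (p-1) crossings.
  Crossings = p^2 * c(K) + (p-1)*|q|
Step 2: = 5^2 * 6 + (5-1)*16
Step 3: = 25*6 + 4*16
Step 4: = 150 + 64 = 214

214


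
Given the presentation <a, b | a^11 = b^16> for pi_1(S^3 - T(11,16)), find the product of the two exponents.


The relation is a^11 = b^16.
Product of exponents = 11 * 16
= 176

176


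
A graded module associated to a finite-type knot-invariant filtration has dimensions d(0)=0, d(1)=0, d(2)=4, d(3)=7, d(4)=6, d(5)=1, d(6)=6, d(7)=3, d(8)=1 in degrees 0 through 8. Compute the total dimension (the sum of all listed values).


Total dimension = d(0) + d(1) + ... + d(8)
= 0 + 0 + 4 + 7 + 6 + 1 + 6 + 3 + 1
= 28

28


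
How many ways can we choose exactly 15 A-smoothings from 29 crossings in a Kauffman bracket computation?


We choose which 15 of 29 crossings get A-smoothings.
C(29, 15) = 29! / (15! * 14!)
= 77558760

77558760


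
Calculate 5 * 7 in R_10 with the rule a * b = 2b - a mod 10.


5 * 7 = 2*7 - 5 mod 10
= 14 - 5 mod 10
= 9 mod 10 = 9

9


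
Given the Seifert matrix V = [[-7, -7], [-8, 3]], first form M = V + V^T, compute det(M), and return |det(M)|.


Step 1: Form V + V^T where V = [[-7, -7], [-8, 3]]
  V^T = [[-7, -8], [-7, 3]]
  V + V^T = [[-14, -15], [-15, 6]]
Step 2: det(V + V^T) = (-14)*6 - (-15)*(-15)
  = -84 - 225 = -309
Step 3: Knot determinant = |det(V + V^T)| = |-309| = 309

309


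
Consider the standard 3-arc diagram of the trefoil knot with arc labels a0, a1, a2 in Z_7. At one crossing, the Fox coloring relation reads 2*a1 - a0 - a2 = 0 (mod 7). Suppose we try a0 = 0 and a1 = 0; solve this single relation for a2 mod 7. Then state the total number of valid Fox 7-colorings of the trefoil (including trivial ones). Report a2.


Step 1: Apply the given crossing relation 2*a1 - a0 - a2 = 0 (mod 7).
  a2 = 2*a1 - a0 mod 7
  a2 = 2*0 - 0 mod 7
  a2 = 0 - 0 mod 7
  a2 = 0 mod 7 = 0
Step 2: The trefoil has determinant 3.
  Number of Fox p-colorings (p prime) is p^2 if p = 3, else p.
  Since 7 does not divide 3, only trivial (constant) colorings exist.
  (Here a0 = a1 = a2 = 0, the constant coloring, which is valid.)
  Total colorings = 7
Step 3: a2 = 0, total Fox 7-colorings = 7

0


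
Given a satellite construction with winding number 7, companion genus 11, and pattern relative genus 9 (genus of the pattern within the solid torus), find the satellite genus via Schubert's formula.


Schubert: g(satellite) = g_rel(pattern) + |winding| * g(companion),
where g_rel(pattern) is the genus of the pattern relative to the solid torus.
= 9 + 7 * 11
= 9 + 77 = 86

86


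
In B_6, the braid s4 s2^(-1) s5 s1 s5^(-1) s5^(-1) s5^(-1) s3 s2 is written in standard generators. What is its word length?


The word length counts the number of generators (including inverses).
Listing each generator: s4, s2^(-1), s5, s1, s5^(-1), s5^(-1), s5^(-1), s3, s2
There are 9 generators in this braid word.

9


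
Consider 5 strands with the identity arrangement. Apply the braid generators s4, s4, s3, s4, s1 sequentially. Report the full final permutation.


Starting with identity [1, 2, 3, 4, 5].
Apply generators in sequence:
  After s4: [1, 2, 3, 5, 4]
  After s4: [1, 2, 3, 4, 5]
  After s3: [1, 2, 4, 3, 5]
  After s4: [1, 2, 4, 5, 3]
  After s1: [2, 1, 4, 5, 3]
Final permutation: [2, 1, 4, 5, 3]

[2, 1, 4, 5, 3]


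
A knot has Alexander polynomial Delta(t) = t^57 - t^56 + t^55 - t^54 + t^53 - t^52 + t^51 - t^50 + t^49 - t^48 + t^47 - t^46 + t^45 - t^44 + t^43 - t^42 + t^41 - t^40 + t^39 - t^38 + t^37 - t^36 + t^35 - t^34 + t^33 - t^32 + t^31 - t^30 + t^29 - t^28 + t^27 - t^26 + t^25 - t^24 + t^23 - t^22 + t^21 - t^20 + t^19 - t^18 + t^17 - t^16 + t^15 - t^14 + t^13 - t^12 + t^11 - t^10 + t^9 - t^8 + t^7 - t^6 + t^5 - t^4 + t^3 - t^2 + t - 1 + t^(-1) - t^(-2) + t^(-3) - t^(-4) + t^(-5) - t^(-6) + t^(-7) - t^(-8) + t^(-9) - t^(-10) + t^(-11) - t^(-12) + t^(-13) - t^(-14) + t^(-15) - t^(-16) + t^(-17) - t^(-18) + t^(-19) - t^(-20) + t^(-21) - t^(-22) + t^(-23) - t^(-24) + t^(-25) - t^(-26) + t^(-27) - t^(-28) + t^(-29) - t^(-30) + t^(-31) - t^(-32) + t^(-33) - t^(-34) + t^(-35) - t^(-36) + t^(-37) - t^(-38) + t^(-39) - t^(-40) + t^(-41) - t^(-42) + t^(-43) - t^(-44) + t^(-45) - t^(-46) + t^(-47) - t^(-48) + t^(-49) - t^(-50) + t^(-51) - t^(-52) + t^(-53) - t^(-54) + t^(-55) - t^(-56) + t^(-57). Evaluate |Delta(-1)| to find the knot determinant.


Step 1: The polynomial has 115 terms with alternating signs, exponents from 57 down to -57.
Step 2: Substitute t = -1. The i-th term has coefficient (-1)^i and exponent (m-i),
  so its value is (-1)^i * (-1)^(m-i) = (-1)^m = -1 for every i.
Step 3: All 115 terms equal -1, so Delta(-1) = 115 * (-1) = -115
Step 4: |Delta(-1)| = 115

115
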